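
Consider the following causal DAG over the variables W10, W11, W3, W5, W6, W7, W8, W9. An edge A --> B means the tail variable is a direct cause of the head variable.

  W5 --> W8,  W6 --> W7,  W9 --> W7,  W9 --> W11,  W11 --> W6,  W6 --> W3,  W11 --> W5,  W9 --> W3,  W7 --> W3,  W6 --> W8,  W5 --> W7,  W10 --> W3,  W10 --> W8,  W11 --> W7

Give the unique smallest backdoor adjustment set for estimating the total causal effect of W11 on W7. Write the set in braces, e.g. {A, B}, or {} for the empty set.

Variables eligible for adjustment (non-descendants of W11, excluding W11 and W7): {W10, W9}.
Backdoor paths from W11 to W7:
  P1: W11 <- W9 -> W7
  P2: W11 <- W9 -> W3 <- W10 -> W8 <- W6 -> W7
  P3: W11 <- W9 -> W3 <- W10 -> W8 <- W5 -> W7
  P4: W11 <- W9 -> W3 <- W6 -> W7
  P5: W11 <- W9 -> W3 <- W6 -> W8 <- W5 -> W7
  P6: W11 <- W9 -> W3 <- W7
The empty set is not sufficient: P1 (W11 <- W9 -> W7) has no collider blocking it and no conditioned non-collider, so it is open.
Try {W9}:
  P1: blocked at fork node W9 ∈ conditioning set.
  P2: blocked at fork node W9 ∈ conditioning set.
  P3: blocked at fork node W9 ∈ conditioning set.
  P4: blocked at fork node W9 ∈ conditioning set.
  P5: blocked at fork node W9 ∈ conditioning set.
  P6: blocked at fork node W9 ∈ conditioning set.
{W9} contains no descendant of W11 and blocks every backdoor path.
No other singleton works — e.g. {W10} leaves P1 open — so {W9} is the unique smallest valid adjustment set.

{W9}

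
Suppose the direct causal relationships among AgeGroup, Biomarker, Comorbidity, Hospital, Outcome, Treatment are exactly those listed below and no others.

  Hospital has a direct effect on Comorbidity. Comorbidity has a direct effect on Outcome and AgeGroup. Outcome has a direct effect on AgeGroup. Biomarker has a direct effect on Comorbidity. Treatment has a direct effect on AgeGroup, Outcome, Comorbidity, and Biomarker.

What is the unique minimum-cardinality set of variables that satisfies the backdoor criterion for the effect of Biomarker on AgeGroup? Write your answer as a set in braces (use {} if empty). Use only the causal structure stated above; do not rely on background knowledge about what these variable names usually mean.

{Treatment}

Variables eligible for adjustment (non-descendants of Biomarker, excluding Biomarker and AgeGroup): {Hospital, Treatment}.
Backdoor paths from Biomarker to AgeGroup:
  P1: Biomarker <- Treatment -> Comorbidity -> Outcome -> AgeGroup
  P2: Biomarker <- Treatment -> Comorbidity -> AgeGroup
  P3: Biomarker <- Treatment -> Outcome <- Comorbidity -> AgeGroup
  P4: Biomarker <- Treatment -> Outcome -> AgeGroup
  P5: Biomarker <- Treatment -> AgeGroup
The empty set is not sufficient: P1 (Biomarker <- Treatment -> Comorbidity -> Outcome -> AgeGroup) has no collider blocking it and no conditioned non-collider, so it is open.
Try {Treatment}:
  P1: blocked at fork node Treatment ∈ conditioning set.
  P2: blocked at fork node Treatment ∈ conditioning set.
  P3: blocked at fork node Treatment ∈ conditioning set.
  P4: blocked at fork node Treatment ∈ conditioning set.
  P5: blocked at fork node Treatment ∈ conditioning set.
{Treatment} contains no descendant of Biomarker and blocks every backdoor path.
No other singleton works — e.g. {Hospital} leaves P1 open — so {Treatment} is the unique smallest valid adjustment set.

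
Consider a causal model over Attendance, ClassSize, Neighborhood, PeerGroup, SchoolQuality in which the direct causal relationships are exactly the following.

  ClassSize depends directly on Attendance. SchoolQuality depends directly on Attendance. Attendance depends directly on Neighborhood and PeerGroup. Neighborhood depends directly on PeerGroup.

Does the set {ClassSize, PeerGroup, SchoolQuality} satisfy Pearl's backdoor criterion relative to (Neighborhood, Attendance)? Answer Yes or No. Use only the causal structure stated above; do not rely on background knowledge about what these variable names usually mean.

Backdoor paths from Neighborhood to Attendance (paths whose first edge points into Neighborhood):
  P1: Neighborhood <- PeerGroup -> Attendance
Condition 1 (no descendant of Neighborhood in the set): FAILS — ClassSize and SchoolQuality are descendants of Neighborhood.
Condition 2 (every backdoor path blocked by {ClassSize, PeerGroup, SchoolQuality}):
  P1: blocked at fork node PeerGroup ∈ conditioning set.
{ClassSize, PeerGroup, SchoolQuality} does not satisfy the backdoor criterion.

No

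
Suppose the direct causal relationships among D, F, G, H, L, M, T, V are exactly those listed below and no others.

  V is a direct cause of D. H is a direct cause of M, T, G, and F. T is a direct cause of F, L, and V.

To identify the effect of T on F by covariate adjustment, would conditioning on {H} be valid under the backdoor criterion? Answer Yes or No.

Backdoor paths from T to F (paths whose first edge points into T):
  P1: T <- H -> F
Condition 1 (no descendant of T in the set): holds — descendants of T are {D, F, L, V}; none are in {H}.
Condition 2 (every backdoor path blocked by {H}):
  P1: blocked at fork node H ∈ conditioning set.
{H} satisfies the backdoor criterion.

Yes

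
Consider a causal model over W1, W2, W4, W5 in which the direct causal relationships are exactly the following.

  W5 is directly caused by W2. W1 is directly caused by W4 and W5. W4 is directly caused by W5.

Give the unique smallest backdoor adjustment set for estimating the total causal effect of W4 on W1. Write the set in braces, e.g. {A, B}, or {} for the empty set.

Variables eligible for adjustment (non-descendants of W4, excluding W4 and W1): {W2, W5}.
Backdoor paths from W4 to W1:
  P1: W4 <- W5 -> W1
The empty set is not sufficient: P1 (W4 <- W5 -> W1) has no collider blocking it and no conditioned non-collider, so it is open.
Try {W5}:
  P1: blocked at fork node W5 ∈ conditioning set.
{W5} contains no descendant of W4 and blocks every backdoor path.
No other singleton works — e.g. {W2} leaves P1 open — so {W5} is the unique smallest valid adjustment set.

{W5}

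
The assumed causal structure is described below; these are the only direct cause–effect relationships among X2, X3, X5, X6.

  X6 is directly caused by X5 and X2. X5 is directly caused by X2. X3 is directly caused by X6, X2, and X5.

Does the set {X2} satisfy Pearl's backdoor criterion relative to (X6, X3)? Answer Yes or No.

Backdoor paths from X6 to X3 (paths whose first edge points into X6):
  P1: X6 <- X2 -> X5 -> X3
  P2: X6 <- X2 -> X3
  P3: X6 <- X5 <- X2 -> X3
  P4: X6 <- X5 -> X3
Condition 1 (no descendant of X6 in the set): holds — descendants of X6 are {X3}; none are in {X2}.
Condition 2 (every backdoor path blocked by {X2}):
  P1: blocked at fork node X2 ∈ conditioning set.
  P2: blocked at fork node X2 ∈ conditioning set.
  P3: blocked at fork node X2 ∈ conditioning set.
  P4: open — no interior node is in the conditioning set.
{X2} does not satisfy the backdoor criterion.

No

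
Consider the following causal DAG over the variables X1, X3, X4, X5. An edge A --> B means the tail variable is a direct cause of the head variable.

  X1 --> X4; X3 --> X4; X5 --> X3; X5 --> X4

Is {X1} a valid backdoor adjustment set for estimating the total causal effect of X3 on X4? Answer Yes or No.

Backdoor paths from X3 to X4 (paths whose first edge points into X3):
  P1: X3 <- X5 -> X4
Condition 1 (no descendant of X3 in the set): holds — descendants of X3 are {X4}; none are in {X1}.
Condition 2 (every backdoor path blocked by {X1}):
  P1: open — no interior node is in the conditioning set.
{X1} does not satisfy the backdoor criterion.

No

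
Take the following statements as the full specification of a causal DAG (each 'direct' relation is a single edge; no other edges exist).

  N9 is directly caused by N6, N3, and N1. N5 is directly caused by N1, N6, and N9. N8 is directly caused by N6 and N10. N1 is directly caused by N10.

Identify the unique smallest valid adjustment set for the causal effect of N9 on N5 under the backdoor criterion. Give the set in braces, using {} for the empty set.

Variables eligible for adjustment (non-descendants of N9, excluding N9 and N5): {N1, N10, N3, N6, N8}.
Backdoor paths from N9 to N5:
  P1: N9 <- N6 -> N8 <- N10 -> N1 -> N5
  P2: N9 <- N6 -> N5
  P3: N9 <- N1 <- N10 -> N8 <- N6 -> N5
  P4: N9 <- N1 -> N5
The empty set is not sufficient: P2 (N9 <- N6 -> N5) has no collider blocking it and no conditioned non-collider, so it is open.
Try {N1, N6}:
  P1: blocked at fork node N6 ∈ conditioning set.
  P2: blocked at fork node N6 ∈ conditioning set.
  P3: blocked at chain node N1 ∈ conditioning set.
  P4: blocked at fork node N1 ∈ conditioning set.
{N1, N6} contains no descendant of N9 and blocks every backdoor path.
Every element of {N1, N6} is needed (dropping N1 leaves P4 open; dropping N6 leaves P2 open), so no proper subset is valid.
Among all size-2 subsets of the eligible variables, only {N1, N6} blocks every backdoor path, so it is the unique smallest valid adjustment set.

{N1, N6}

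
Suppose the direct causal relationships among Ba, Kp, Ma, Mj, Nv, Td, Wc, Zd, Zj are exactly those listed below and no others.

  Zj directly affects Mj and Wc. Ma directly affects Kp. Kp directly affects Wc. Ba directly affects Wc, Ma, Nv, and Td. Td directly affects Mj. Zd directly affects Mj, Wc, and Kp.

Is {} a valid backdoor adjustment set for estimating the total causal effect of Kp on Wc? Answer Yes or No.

Backdoor paths from Kp to Wc (paths whose first edge points into Kp):
  P1: Kp <- Ma <- Ba -> Td -> Mj <- Zj -> Wc
  P2: Kp <- Ma <- Ba -> Td -> Mj <- Zd -> Wc
  P3: Kp <- Ma <- Ba -> Wc
  P4: Kp <- Zd -> Wc
  P5: Kp <- Zd -> Mj <- Td <- Ba -> Wc
  P6: Kp <- Zd -> Mj <- Zj -> Wc
Condition 1 (no descendant of Kp in the set): holds — descendants of Kp are {Wc}; none are in {}.
Condition 2 (every backdoor path blocked by {}):
  P1: blocked at collider Mj (neither it nor any descendant is in the conditioning set).
  P2: blocked at collider Mj (neither it nor any descendant is in the conditioning set).
  P3: open — no interior node is in the conditioning set.
  P4: open — no interior node is in the conditioning set.
  P5: blocked at collider Mj (neither it nor any descendant is in the conditioning set).
  P6: blocked at collider Mj (neither it nor any descendant is in the conditioning set).
{} does not satisfy the backdoor criterion.

No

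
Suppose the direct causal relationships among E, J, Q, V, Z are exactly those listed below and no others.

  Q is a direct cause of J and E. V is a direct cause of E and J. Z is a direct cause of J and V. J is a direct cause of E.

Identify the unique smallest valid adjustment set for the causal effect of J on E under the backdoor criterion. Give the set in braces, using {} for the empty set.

{Q, V}

Variables eligible for adjustment (non-descendants of J, excluding J and E): {Q, V, Z}.
Backdoor paths from J to E:
  P1: J <- Z -> V -> E
  P2: J <- V -> E
  P3: J <- Q -> E
The empty set is not sufficient: P1 (J <- Z -> V -> E) has no collider blocking it and no conditioned non-collider, so it is open.
Try {Q, V}:
  P1: blocked at chain node V ∈ conditioning set.
  P2: blocked at fork node V ∈ conditioning set.
  P3: blocked at fork node Q ∈ conditioning set.
{Q, V} contains no descendant of J and blocks every backdoor path.
Every element of {Q, V} is needed (dropping Q leaves P3 open; dropping V leaves P1 open), so no proper subset is valid.
Among all size-2 subsets of the eligible variables, only {Q, V} blocks every backdoor path, so it is the unique smallest valid adjustment set.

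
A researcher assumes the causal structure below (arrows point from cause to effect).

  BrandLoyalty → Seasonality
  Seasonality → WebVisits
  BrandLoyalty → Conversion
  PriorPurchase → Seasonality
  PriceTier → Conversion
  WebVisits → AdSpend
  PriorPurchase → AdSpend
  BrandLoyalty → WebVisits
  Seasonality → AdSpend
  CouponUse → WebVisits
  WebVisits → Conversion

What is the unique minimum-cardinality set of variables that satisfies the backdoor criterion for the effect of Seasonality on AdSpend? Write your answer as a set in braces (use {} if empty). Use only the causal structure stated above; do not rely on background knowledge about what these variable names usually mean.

{BrandLoyalty, PriorPurchase}

Variables eligible for adjustment (non-descendants of Seasonality, excluding Seasonality and AdSpend): {BrandLoyalty, CouponUse, PriceTier, PriorPurchase}.
Backdoor paths from Seasonality to AdSpend:
  P1: Seasonality <- PriorPurchase -> AdSpend
  P2: Seasonality <- BrandLoyalty -> WebVisits -> AdSpend
  P3: Seasonality <- BrandLoyalty -> Conversion <- WebVisits -> AdSpend
The empty set is not sufficient: P1 (Seasonality <- PriorPurchase -> AdSpend) has no collider blocking it and no conditioned non-collider, so it is open.
Try {BrandLoyalty, PriorPurchase}:
  P1: blocked at fork node PriorPurchase ∈ conditioning set.
  P2: blocked at fork node BrandLoyalty ∈ conditioning set.
  P3: blocked at fork node BrandLoyalty ∈ conditioning set.
{BrandLoyalty, PriorPurchase} contains no descendant of Seasonality and blocks every backdoor path.
Every element of {BrandLoyalty, PriorPurchase} is needed (dropping BrandLoyalty leaves P2 open; dropping PriorPurchase leaves P1 open), so no proper subset is valid.
Among all size-2 subsets of the eligible variables, only {BrandLoyalty, PriorPurchase} blocks every backdoor path, so it is the unique smallest valid adjustment set.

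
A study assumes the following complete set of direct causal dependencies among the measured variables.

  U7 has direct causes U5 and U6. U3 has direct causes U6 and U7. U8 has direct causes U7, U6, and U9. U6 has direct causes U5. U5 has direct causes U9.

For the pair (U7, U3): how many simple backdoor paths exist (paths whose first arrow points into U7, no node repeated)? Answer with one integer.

A backdoor path from U7 to U3 is any simple undirected path whose first edge points into U7 (i.e. leaves U7 via a parent).
Parents of U7: {U5, U6}.
Enumerating:
  P1: U7 <- U5 <- U9 -> U8 <- U6 -> U3
  P2: U7 <- U5 -> U6 -> U3
  P3: U7 <- U6 -> U3
That exhausts the simple backdoor paths. Count: 3.

3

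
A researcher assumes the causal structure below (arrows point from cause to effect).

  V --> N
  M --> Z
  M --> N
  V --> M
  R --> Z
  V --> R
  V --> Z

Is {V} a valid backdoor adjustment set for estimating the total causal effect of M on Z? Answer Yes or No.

Backdoor paths from M to Z (paths whose first edge points into M):
  P1: M <- V -> R -> Z
  P2: M <- V -> Z
Condition 1 (no descendant of M in the set): holds — descendants of M are {N, Z}; none are in {V}.
Condition 2 (every backdoor path blocked by {V}):
  P1: blocked at fork node V ∈ conditioning set.
  P2: blocked at fork node V ∈ conditioning set.
{V} satisfies the backdoor criterion.

Yes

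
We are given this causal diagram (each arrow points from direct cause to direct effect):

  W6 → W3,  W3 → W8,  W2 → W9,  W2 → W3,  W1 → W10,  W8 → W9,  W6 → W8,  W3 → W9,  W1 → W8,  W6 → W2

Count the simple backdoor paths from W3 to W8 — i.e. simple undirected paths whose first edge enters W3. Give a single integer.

4

A backdoor path from W3 to W8 is any simple undirected path whose first edge points into W3 (i.e. leaves W3 via a parent).
Parents of W3: {W2, W6}.
Enumerating:
  P1: W3 <- W6 -> W2 -> W9 <- W8
  P2: W3 <- W6 -> W8
  P3: W3 <- W2 <- W6 -> W8
  P4: W3 <- W2 -> W9 <- W8
That exhausts the simple backdoor paths. Count: 4.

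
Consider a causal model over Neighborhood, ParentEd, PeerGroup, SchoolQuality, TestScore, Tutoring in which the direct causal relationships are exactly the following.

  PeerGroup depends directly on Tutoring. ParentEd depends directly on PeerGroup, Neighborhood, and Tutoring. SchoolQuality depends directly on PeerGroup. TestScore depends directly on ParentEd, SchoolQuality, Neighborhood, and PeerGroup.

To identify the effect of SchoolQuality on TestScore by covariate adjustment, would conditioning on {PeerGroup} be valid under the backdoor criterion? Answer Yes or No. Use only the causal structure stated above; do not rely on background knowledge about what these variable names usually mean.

Yes

Backdoor paths from SchoolQuality to TestScore (paths whose first edge points into SchoolQuality):
  P1: SchoolQuality <- PeerGroup <- Tutoring -> ParentEd <- Neighborhood -> TestScore
  P2: SchoolQuality <- PeerGroup <- Tutoring -> ParentEd -> TestScore
  P3: SchoolQuality <- PeerGroup -> ParentEd <- Neighborhood -> TestScore
  P4: SchoolQuality <- PeerGroup -> ParentEd -> TestScore
  P5: SchoolQuality <- PeerGroup -> TestScore
Condition 1 (no descendant of SchoolQuality in the set): holds — descendants of SchoolQuality are {TestScore}; none are in {PeerGroup}.
Condition 2 (every backdoor path blocked by {PeerGroup}):
  P1: blocked at chain node PeerGroup ∈ conditioning set.
  P2: blocked at chain node PeerGroup ∈ conditioning set.
  P3: blocked at fork node PeerGroup ∈ conditioning set.
  P4: blocked at fork node PeerGroup ∈ conditioning set.
  P5: blocked at fork node PeerGroup ∈ conditioning set.
{PeerGroup} satisfies the backdoor criterion.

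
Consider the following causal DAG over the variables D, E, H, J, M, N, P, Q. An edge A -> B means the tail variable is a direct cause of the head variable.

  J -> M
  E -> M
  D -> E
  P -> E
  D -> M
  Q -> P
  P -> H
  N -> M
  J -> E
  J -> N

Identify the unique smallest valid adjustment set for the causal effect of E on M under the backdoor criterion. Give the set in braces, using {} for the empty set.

{D, J}

Variables eligible for adjustment (non-descendants of E, excluding E and M): {D, H, J, N, P, Q}.
Backdoor paths from E to M:
  P1: E <- J -> N -> M
  P2: E <- J -> M
  P3: E <- D -> M
The empty set is not sufficient: P1 (E <- J -> N -> M) has no collider blocking it and no conditioned non-collider, so it is open.
Try {D, J}:
  P1: blocked at fork node J ∈ conditioning set.
  P2: blocked at fork node J ∈ conditioning set.
  P3: blocked at fork node D ∈ conditioning set.
{D, J} contains no descendant of E and blocks every backdoor path.
Every element of {D, J} is needed (dropping D leaves P3 open; dropping J leaves P1 open), so no proper subset is valid.
Among all size-2 subsets of the eligible variables, only {D, J} blocks every backdoor path, so it is the unique smallest valid adjustment set.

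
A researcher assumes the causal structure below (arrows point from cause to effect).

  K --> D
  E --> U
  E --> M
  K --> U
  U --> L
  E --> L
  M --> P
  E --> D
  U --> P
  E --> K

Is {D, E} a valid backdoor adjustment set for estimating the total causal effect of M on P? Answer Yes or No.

Backdoor paths from M to P (paths whose first edge points into M):
  P1: M <- E -> K -> U -> P
  P2: M <- E -> U -> P
  P3: M <- E -> D <- K -> U -> P
  P4: M <- E -> L <- U -> P
Condition 1 (no descendant of M in the set): holds — descendants of M are {P}; none are in {D, E}.
Condition 2 (every backdoor path blocked by {D, E}):
  P1: blocked at fork node E ∈ conditioning set.
  P2: blocked at fork node E ∈ conditioning set.
  P3: blocked at fork node E ∈ conditioning set.
  P4: blocked at fork node E ∈ conditioning set.
{D, E} satisfies the backdoor criterion.

Yes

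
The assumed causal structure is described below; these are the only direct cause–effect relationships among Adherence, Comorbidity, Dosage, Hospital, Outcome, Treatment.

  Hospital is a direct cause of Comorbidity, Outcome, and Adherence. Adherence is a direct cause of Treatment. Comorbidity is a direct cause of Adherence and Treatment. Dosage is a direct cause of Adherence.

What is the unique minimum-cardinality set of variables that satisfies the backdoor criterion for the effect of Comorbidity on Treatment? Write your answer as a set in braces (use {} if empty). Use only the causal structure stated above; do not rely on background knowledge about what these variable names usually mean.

{Hospital}

Variables eligible for adjustment (non-descendants of Comorbidity, excluding Comorbidity and Treatment): {Dosage, Hospital, Outcome}.
Backdoor paths from Comorbidity to Treatment:
  P1: Comorbidity <- Hospital -> Adherence -> Treatment
The empty set is not sufficient: P1 (Comorbidity <- Hospital -> Adherence -> Treatment) has no collider blocking it and no conditioned non-collider, so it is open.
Try {Hospital}:
  P1: blocked at fork node Hospital ∈ conditioning set.
{Hospital} contains no descendant of Comorbidity and blocks every backdoor path.
No other singleton works — e.g. {Outcome} leaves P1 open — so {Hospital} is the unique smallest valid adjustment set.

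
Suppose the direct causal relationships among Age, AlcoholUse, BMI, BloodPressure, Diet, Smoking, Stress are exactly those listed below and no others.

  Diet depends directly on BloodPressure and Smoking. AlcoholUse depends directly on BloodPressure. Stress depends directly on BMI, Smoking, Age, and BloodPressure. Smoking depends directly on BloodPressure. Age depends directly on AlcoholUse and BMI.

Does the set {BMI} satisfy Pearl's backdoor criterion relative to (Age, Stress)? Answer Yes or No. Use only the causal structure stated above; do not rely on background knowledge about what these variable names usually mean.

No

Backdoor paths from Age to Stress (paths whose first edge points into Age):
  P1: Age <- AlcoholUse <- BloodPressure -> Smoking -> Stress
  P2: Age <- AlcoholUse <- BloodPressure -> Diet <- Smoking -> Stress
  P3: Age <- AlcoholUse <- BloodPressure -> Stress
  P4: Age <- BMI -> Stress
Condition 1 (no descendant of Age in the set): holds — descendants of Age are {Stress}; none are in {BMI}.
Condition 2 (every backdoor path blocked by {BMI}):
  P1: open — no interior node is in the conditioning set.
  P2: blocked at collider Diet (neither it nor any descendant is in the conditioning set).
  P3: open — no interior node is in the conditioning set.
  P4: blocked at fork node BMI ∈ conditioning set.
{BMI} does not satisfy the backdoor criterion.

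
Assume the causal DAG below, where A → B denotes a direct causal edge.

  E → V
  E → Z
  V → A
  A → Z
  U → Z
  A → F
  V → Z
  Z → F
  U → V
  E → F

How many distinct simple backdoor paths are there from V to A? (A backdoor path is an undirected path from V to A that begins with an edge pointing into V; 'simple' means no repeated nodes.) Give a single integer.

A backdoor path from V to A is any simple undirected path whose first edge points into V (i.e. leaves V via a parent).
Parents of V: {E, U}.
Enumerating:
  P1: V <- E -> Z <- A
  P2: V <- E -> Z -> F <- A
  P3: V <- E -> F <- A
  P4: V <- E -> F <- Z <- A
  P5: V <- U -> Z <- E -> F <- A
  P6: V <- U -> Z <- A
  P7: V <- U -> Z -> F <- A
That exhausts the simple backdoor paths. Count: 7.

7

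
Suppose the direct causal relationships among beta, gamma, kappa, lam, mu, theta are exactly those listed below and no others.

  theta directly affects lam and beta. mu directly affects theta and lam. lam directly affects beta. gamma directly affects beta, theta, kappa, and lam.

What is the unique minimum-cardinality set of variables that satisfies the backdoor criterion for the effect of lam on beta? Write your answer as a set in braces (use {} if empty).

Variables eligible for adjustment (non-descendants of lam, excluding lam and beta): {gamma, kappa, mu, theta}.
Backdoor paths from lam to beta:
  P1: lam <- gamma -> theta -> beta
  P2: lam <- gamma -> beta
  P3: lam <- mu -> theta <- gamma -> beta
  P4: lam <- mu -> theta -> beta
  P5: lam <- theta <- gamma -> beta
  P6: lam <- theta -> beta
The empty set is not sufficient: P1 (lam <- gamma -> theta -> beta) has no collider blocking it and no conditioned non-collider, so it is open.
Try {gamma, theta}:
  P1: blocked at fork node gamma ∈ conditioning set.
  P2: blocked at fork node gamma ∈ conditioning set.
  P3: blocked at fork node gamma ∈ conditioning set.
  P4: blocked at chain node theta ∈ conditioning set.
  P5: blocked at chain node theta ∈ conditioning set.
  P6: blocked at fork node theta ∈ conditioning set.
{gamma, theta} contains no descendant of lam and blocks every backdoor path.
Every element of {gamma, theta} is needed (dropping gamma leaves P2 open; dropping theta leaves P4 open), so no proper subset is valid.
Among all size-2 subsets of the eligible variables, only {gamma, theta} blocks every backdoor path, so it is the unique smallest valid adjustment set.

{gamma, theta}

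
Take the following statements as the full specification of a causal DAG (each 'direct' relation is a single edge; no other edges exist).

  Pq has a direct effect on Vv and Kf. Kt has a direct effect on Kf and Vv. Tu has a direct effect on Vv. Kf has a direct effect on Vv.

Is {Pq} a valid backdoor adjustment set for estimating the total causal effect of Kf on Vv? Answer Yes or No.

No

Backdoor paths from Kf to Vv (paths whose first edge points into Kf):
  P1: Kf <- Kt -> Vv
  P2: Kf <- Pq -> Vv
Condition 1 (no descendant of Kf in the set): holds — descendants of Kf are {Vv}; none are in {Pq}.
Condition 2 (every backdoor path blocked by {Pq}):
  P1: open — no interior node is in the conditioning set.
  P2: blocked at fork node Pq ∈ conditioning set.
{Pq} does not satisfy the backdoor criterion.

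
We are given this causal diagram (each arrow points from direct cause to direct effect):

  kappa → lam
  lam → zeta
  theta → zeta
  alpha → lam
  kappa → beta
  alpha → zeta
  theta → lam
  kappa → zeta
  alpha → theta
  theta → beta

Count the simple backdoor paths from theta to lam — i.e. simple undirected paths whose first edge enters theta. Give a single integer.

3

A backdoor path from theta to lam is any simple undirected path whose first edge points into theta (i.e. leaves theta via a parent).
Parents of theta: {alpha}.
Enumerating:
  P1: theta <- alpha -> lam
  P2: theta <- alpha -> zeta <- kappa -> lam
  P3: theta <- alpha -> zeta <- lam
That exhausts the simple backdoor paths. Count: 3.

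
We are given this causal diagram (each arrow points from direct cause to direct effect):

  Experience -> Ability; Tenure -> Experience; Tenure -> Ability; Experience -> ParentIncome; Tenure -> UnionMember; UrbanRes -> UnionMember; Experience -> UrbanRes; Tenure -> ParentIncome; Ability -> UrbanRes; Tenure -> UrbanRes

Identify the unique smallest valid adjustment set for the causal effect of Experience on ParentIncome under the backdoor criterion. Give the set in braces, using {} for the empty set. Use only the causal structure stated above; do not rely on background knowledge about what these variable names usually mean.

{Tenure}

Variables eligible for adjustment (non-descendants of Experience, excluding Experience and ParentIncome): {Tenure}.
Backdoor paths from Experience to ParentIncome:
  P1: Experience <- Tenure -> ParentIncome
The empty set is not sufficient: P1 (Experience <- Tenure -> ParentIncome) has no collider blocking it and no conditioned non-collider, so it is open.
Try {Tenure}:
  P1: blocked at fork node Tenure ∈ conditioning set.
{Tenure} contains no descendant of Experience and blocks every backdoor path.
{Tenure} is the unique smallest valid adjustment set.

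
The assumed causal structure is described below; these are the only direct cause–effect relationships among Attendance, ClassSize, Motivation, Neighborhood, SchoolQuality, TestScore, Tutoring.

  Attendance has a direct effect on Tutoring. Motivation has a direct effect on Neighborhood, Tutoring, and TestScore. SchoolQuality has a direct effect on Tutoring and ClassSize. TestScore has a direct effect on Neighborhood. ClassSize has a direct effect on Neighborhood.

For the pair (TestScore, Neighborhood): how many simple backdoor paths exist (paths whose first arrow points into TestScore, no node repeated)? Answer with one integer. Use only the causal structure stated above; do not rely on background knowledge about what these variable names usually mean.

2

A backdoor path from TestScore to Neighborhood is any simple undirected path whose first edge points into TestScore (i.e. leaves TestScore via a parent).
Parents of TestScore: {Motivation}.
Enumerating:
  P1: TestScore <- Motivation -> Tutoring <- SchoolQuality -> ClassSize -> Neighborhood
  P2: TestScore <- Motivation -> Neighborhood
That exhausts the simple backdoor paths. Count: 2.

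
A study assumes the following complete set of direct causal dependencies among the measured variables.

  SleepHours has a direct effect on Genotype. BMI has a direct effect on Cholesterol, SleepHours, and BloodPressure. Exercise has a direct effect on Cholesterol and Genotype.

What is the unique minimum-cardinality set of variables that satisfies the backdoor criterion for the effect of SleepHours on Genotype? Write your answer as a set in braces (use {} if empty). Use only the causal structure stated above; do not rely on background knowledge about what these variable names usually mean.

{}

Variables eligible for adjustment (non-descendants of SleepHours, excluding SleepHours and Genotype): {BMI, BloodPressure, Cholesterol, Exercise}.
Backdoor paths from SleepHours to Genotype:
  P1: SleepHours <- BMI -> Cholesterol <- Exercise -> Genotype
Each backdoor path contains an unconditioned collider, so every path is already blocked with the empty conditioning set:
  P1: blocked at collider Cholesterol (neither it nor any descendant is in the conditioning set).
The empty set is therefore the unique smallest valid set.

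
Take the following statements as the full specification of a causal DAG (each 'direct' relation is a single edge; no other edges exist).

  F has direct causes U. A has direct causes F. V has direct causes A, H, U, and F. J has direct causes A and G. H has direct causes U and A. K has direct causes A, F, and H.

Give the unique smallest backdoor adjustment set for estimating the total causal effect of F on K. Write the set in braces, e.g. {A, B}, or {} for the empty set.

Variables eligible for adjustment (non-descendants of F, excluding F and K): {G, U}.
Backdoor paths from F to K:
  P1: F <- U -> H <- A -> K
  P2: F <- U -> H -> K
  P3: F <- U -> H -> V <- A -> K
  P4: F <- U -> V <- A -> H -> K
  P5: F <- U -> V <- A -> K
  P6: F <- U -> V <- H <- A -> K
  P7: F <- U -> V <- H -> K
The empty set is not sufficient: P2 (F <- U -> H -> K) has no collider blocking it and no conditioned non-collider, so it is open.
Try {U}:
  P1: blocked at fork node U ∈ conditioning set.
  P2: blocked at fork node U ∈ conditioning set.
  P3: blocked at fork node U ∈ conditioning set.
  P4: blocked at fork node U ∈ conditioning set.
  P5: blocked at fork node U ∈ conditioning set.
  P6: blocked at fork node U ∈ conditioning set.
  P7: blocked at fork node U ∈ conditioning set.
{U} contains no descendant of F and blocks every backdoor path.
No other singleton works — e.g. {G} leaves P2 open — so {U} is the unique smallest valid adjustment set.

{U}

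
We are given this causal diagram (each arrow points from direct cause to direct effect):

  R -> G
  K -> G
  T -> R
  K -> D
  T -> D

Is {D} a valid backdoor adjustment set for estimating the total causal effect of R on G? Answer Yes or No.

No

Backdoor paths from R to G (paths whose first edge points into R):
  P1: R <- T -> D <- K -> G
Condition 1 (no descendant of R in the set): holds — descendants of R are {G}; none are in {D}.
Condition 2 (every backdoor path blocked by {D}):
  P1: open — collider(s) D are conditioned on (or have a conditioned descendant) and no non-collider on the path is in the set.
{D} does not satisfy the backdoor criterion.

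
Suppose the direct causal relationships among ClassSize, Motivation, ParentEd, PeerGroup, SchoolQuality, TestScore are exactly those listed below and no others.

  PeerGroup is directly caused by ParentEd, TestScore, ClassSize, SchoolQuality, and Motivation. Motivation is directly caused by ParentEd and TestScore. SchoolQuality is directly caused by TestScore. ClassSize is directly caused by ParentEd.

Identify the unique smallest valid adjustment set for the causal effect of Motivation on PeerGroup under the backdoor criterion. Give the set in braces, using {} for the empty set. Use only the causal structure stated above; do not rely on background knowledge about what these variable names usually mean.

Variables eligible for adjustment (non-descendants of Motivation, excluding Motivation and PeerGroup): {ClassSize, ParentEd, SchoolQuality, TestScore}.
Backdoor paths from Motivation to PeerGroup:
  P1: Motivation <- ParentEd -> ClassSize -> PeerGroup
  P2: Motivation <- ParentEd -> PeerGroup
  P3: Motivation <- TestScore -> SchoolQuality -> PeerGroup
  P4: Motivation <- TestScore -> PeerGroup
The empty set is not sufficient: P1 (Motivation <- ParentEd -> ClassSize -> PeerGroup) has no collider blocking it and no conditioned non-collider, so it is open.
Try {ParentEd, TestScore}:
  P1: blocked at fork node ParentEd ∈ conditioning set.
  P2: blocked at fork node ParentEd ∈ conditioning set.
  P3: blocked at fork node TestScore ∈ conditioning set.
  P4: blocked at fork node TestScore ∈ conditioning set.
{ParentEd, TestScore} contains no descendant of Motivation and blocks every backdoor path.
Every element of {ParentEd, TestScore} is needed (dropping ParentEd leaves P1 open; dropping TestScore leaves P3 open), so no proper subset is valid.
Among all size-2 subsets of the eligible variables, only {ParentEd, TestScore} blocks every backdoor path, so it is the unique smallest valid adjustment set.

{ParentEd, TestScore}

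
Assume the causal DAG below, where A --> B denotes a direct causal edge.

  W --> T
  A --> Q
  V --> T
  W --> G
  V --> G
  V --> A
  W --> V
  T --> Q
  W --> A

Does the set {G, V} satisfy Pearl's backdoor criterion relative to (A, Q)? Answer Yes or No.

Backdoor paths from A to Q (paths whose first edge points into A):
  P1: A <- W -> V -> T -> Q
  P2: A <- W -> T -> Q
  P3: A <- W -> G <- V -> T -> Q
  P4: A <- V <- W -> T -> Q
  P5: A <- V -> T -> Q
  P6: A <- V -> G <- W -> T -> Q
Condition 1 (no descendant of A in the set): holds — descendants of A are {Q}; none are in {G, V}.
Condition 2 (every backdoor path blocked by {G, V}):
  P1: blocked at chain node V ∈ conditioning set.
  P2: open — no interior node is in the conditioning set.
  P3: blocked at fork node V ∈ conditioning set.
  P4: blocked at chain node V ∈ conditioning set.
  P5: blocked at fork node V ∈ conditioning set.
  P6: blocked at fork node V ∈ conditioning set.
{G, V} does not satisfy the backdoor criterion.

No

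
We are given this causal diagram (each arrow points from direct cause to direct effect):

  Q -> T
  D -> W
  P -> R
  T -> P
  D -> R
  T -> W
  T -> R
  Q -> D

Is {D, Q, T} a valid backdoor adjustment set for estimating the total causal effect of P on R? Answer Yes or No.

Backdoor paths from P to R (paths whose first edge points into P):
  P1: P <- T <- Q -> D -> R
  P2: P <- T -> W <- D -> R
  P3: P <- T -> R
Condition 1 (no descendant of P in the set): holds — descendants of P are {R}; none are in {D, Q, T}.
Condition 2 (every backdoor path blocked by {D, Q, T}):
  P1: blocked at chain node T ∈ conditioning set.
  P2: blocked at fork node T ∈ conditioning set.
  P3: blocked at fork node T ∈ conditioning set.
{D, Q, T} satisfies the backdoor criterion.

Yes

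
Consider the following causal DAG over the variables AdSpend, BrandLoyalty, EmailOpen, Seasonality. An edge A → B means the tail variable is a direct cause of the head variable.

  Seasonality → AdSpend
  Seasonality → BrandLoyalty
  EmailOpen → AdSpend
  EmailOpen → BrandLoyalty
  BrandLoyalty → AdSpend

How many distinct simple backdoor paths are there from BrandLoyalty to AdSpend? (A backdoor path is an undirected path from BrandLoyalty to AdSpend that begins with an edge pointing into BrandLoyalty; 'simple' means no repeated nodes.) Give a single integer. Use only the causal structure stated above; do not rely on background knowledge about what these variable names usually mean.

2

A backdoor path from BrandLoyalty to AdSpend is any simple undirected path whose first edge points into BrandLoyalty (i.e. leaves BrandLoyalty via a parent).
Parents of BrandLoyalty: {EmailOpen, Seasonality}.
Enumerating:
  P1: BrandLoyalty <- Seasonality -> AdSpend
  P2: BrandLoyalty <- EmailOpen -> AdSpend
That exhausts the simple backdoor paths. Count: 2.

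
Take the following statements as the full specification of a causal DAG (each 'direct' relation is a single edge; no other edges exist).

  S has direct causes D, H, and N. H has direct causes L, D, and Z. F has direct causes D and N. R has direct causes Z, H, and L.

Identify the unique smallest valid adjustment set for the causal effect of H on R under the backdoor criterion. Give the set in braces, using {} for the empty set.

Variables eligible for adjustment (non-descendants of H, excluding H and R): {D, F, L, N, Z}.
Backdoor paths from H to R:
  P1: H <- L -> R
  P2: H <- Z -> R
The empty set is not sufficient: P1 (H <- L -> R) has no collider blocking it and no conditioned non-collider, so it is open.
Try {L, Z}:
  P1: blocked at fork node L ∈ conditioning set.
  P2: blocked at fork node Z ∈ conditioning set.
{L, Z} contains no descendant of H and blocks every backdoor path.
Every element of {L, Z} is needed (dropping L leaves P1 open; dropping Z leaves P2 open), so no proper subset is valid.
Among all size-2 subsets of the eligible variables, only {L, Z} blocks every backdoor path, so it is the unique smallest valid adjustment set.

{L, Z}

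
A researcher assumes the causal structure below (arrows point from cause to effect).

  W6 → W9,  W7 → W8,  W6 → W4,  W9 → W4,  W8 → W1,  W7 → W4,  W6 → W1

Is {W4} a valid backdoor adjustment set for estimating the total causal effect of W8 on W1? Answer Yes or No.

No

Backdoor paths from W8 to W1 (paths whose first edge points into W8):
  P1: W8 <- W7 -> W4 <- W6 -> W1
  P2: W8 <- W7 -> W4 <- W9 <- W6 -> W1
Condition 1 (no descendant of W8 in the set): holds — descendants of W8 are {W1}; none are in {W4}.
Condition 2 (every backdoor path blocked by {W4}):
  P1: open — collider(s) W4 are conditioned on (or have a conditioned descendant) and no non-collider on the path is in the set.
  P2: open — collider(s) W4 are conditioned on (or have a conditioned descendant) and no non-collider on the path is in the set.
{W4} does not satisfy the backdoor criterion.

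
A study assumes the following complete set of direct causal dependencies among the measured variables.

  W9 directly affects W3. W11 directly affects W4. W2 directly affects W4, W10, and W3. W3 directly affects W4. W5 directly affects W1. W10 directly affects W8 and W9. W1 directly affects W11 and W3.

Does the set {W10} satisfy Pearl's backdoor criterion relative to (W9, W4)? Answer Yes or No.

Yes

Backdoor paths from W9 to W4 (paths whose first edge points into W9):
  P1: W9 <- W10 <- W2 -> W3 <- W1 -> W11 -> W4
  P2: W9 <- W10 <- W2 -> W3 -> W4
  P3: W9 <- W10 <- W2 -> W4
Condition 1 (no descendant of W9 in the set): holds — descendants of W9 are {W3, W4}; none are in {W10}.
Condition 2 (every backdoor path blocked by {W10}):
  P1: blocked at chain node W10 ∈ conditioning set.
  P2: blocked at chain node W10 ∈ conditioning set.
  P3: blocked at chain node W10 ∈ conditioning set.
{W10} satisfies the backdoor criterion.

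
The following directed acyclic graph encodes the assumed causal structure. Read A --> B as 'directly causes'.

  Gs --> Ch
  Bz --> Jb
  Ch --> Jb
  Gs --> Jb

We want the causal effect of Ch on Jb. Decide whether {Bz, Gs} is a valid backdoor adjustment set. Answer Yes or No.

Yes

Backdoor paths from Ch to Jb (paths whose first edge points into Ch):
  P1: Ch <- Gs -> Jb
Condition 1 (no descendant of Ch in the set): holds — descendants of Ch are {Jb}; none are in {Bz, Gs}.
Condition 2 (every backdoor path blocked by {Bz, Gs}):
  P1: blocked at fork node Gs ∈ conditioning set.
{Bz, Gs} satisfies the backdoor criterion.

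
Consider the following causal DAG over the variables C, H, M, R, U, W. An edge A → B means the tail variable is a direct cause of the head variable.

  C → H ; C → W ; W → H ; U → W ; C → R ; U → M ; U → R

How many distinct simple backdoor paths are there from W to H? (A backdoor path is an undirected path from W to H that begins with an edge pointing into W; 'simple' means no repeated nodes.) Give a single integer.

A backdoor path from W to H is any simple undirected path whose first edge points into W (i.e. leaves W via a parent).
Parents of W: {C, U}.
Enumerating:
  P1: W <- U -> R <- C -> H
  P2: W <- C -> H
That exhausts the simple backdoor paths. Count: 2.

2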